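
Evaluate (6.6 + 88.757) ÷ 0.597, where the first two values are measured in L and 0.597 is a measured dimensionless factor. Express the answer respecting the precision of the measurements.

1.60 × 10^2 L

6.6 L + 88.757 L = 95.357 L; the sum is limited to 1 decimal place (3 s.f.).
Carrying full precision, 95.357 ÷ 0.597 = 159.726968174… L; 0.597 has 3 s.f., so the result keeps min(3, 3) = 3 s.f.
Rounded to 3 significant figures: 1.60 × 10^2 L.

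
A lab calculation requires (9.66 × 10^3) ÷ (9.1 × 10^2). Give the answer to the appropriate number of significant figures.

(9.66 × 10^3) ÷ (9.1 × 10^2) = 10.6153846154…
Multiplication/division keeps the fewest significant figures: 9.66 × 10^3 → 3 s.f., 9.1 × 10^2 → 2 s.f.; limit is 2.
Rounded to 2 significant figures: 11.

11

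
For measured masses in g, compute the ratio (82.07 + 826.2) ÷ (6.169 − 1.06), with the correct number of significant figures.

82.07 + 826.2 = 908.27, limited to 1 d.p. → 4 s.f.; 6.169 − 1.06 = 5.109, limited to 2 d.p. → 3 s.f.
Carrying full precision, 908.27 ÷ 5.109 = 177.778430221…; keep min(4, 3) = 3 s.f.
Rounded to 3 significant figures: 178.

178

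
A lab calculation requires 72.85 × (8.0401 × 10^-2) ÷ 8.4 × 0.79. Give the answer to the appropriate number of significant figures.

72.85 × (8.0401 × 10^-2) ÷ 8.4 × 0.79 = 0.550856922798…
Multiplication/division keeps the fewest significant figures: 72.85 → 4 s.f., 8.0401 × 10^-2 → 5 s.f., 8.4 → 2 s.f., 0.79 → 2 s.f.; limit is 2.
Rounded to 2 significant figures: 0.55.

0.55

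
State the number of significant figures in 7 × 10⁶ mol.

7 × 10⁶: in scientific notation every digit of the coefficient is significant.

1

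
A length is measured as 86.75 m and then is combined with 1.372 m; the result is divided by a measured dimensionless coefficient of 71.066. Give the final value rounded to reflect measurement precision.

1.240 m

86.75 m + 1.372 m = 88.122 m; the sum is limited to 2 decimal places (4 s.f.).
Carrying full precision, 88.122 ÷ 71.066 = 1.24000225143… m; 71.066 has 5 s.f., so the result keeps min(4, 5) = 4 s.f.
Rounded to 4 significant figures: 1.240 m.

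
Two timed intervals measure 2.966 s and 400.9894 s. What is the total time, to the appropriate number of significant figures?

4.03955 × 10² s

2.966 s + 400.9894 s = 403.9554 s.
Addition/subtraction keeps the fewest decimal places: 2.966 → 3 decimal places, 400.9894 → 4 decimal places; limit is 3.
Rounded to 3 decimal places: 4.03955 × 10² s.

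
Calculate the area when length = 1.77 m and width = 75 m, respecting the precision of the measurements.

1.3 × 10² m²

area = 1.77 m × 75 m = 132.75 m².
1.77 has 3 significant figures; 75 has 2.
Division/multiplication keeps the fewest: 2 significant figures.
Rounded: 1.3 × 10² m².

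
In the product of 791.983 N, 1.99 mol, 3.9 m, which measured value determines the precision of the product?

791.983 N → 6 s.f.; 1.99 mol → 3 s.f.; 3.9 m → 2 s.f.
The fewest is 2 significant figures, from 3.9 m.

3.9 m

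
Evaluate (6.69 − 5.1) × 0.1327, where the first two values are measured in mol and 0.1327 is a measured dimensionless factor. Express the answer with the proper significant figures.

0.21 mol

6.69 mol − 5.1 mol = 1.59 mol; the difference is limited to 1 decimal place (2 s.f.).
Carrying full precision, 1.59 × 0.1327 = 0.210993 mol; 0.1327 has 4 s.f., so the result keeps min(2, 4) = 2 s.f.
Rounded to 2 significant figures: 0.21 mol.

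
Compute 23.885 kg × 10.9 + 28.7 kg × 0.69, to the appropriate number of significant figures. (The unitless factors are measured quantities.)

23.885 × 10.9 = 260.3465 → 2.60 × 10² kg (3 s.f., last digit at the 10^0 place).
28.7 × 0.69 = 19.803 → 20. kg (2 s.f., last digit at the 10^0 place).
Sum: 280.1495 kg; keep the coarser place, 10^0.
Result: 2.80 × 10² kg.

2.80 × 10² kg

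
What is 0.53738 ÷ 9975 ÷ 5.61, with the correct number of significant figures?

9.60 × 10⁻⁶

0.53738 ÷ 9975 ÷ 5.61 = 0.00000960297356582…
Multiplication/division keeps the fewest significant figures: 0.53738 → 5 s.f., 9975 → 4 s.f., 5.61 → 3 s.f.; limit is 3.
Rounded to 3 significant figures: 9.60 × 10⁻⁶.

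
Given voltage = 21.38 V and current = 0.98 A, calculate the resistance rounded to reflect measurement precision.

22 Ω

resistance = 21.38 V ÷ 0.98 A = 21.8163265306… Ω.
21.38 has 4 significant figures; 0.98 has 2.
Division/multiplication keeps the fewest: 2 significant figures.
Rounded: 22 Ω.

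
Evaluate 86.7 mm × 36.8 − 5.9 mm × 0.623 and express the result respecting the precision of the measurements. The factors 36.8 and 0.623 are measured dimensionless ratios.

86.7 × 36.8 = 3190.56 → 3.19 × 10^3 mm (3 s.f., last digit at the 10^1 place).
5.9 × 0.623 = 3.6757 → 3.7 mm (2 s.f., last digit at the 10^-1 place).
Difference: 3186.8843 mm; keep the coarser place, 10^1.
Result: 3.19 × 10^3 mm.

3.19 × 10^3 mm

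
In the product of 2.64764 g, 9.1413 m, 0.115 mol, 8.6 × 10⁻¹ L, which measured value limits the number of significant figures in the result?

8.6 × 10⁻¹ L

2.64764 g → 6 s.f.; 9.1413 m → 5 s.f.; 0.115 mol → 3 s.f.; 8.6 × 10⁻¹ L → 2 s.f.
The fewest is 2 significant figures, from 8.6 × 10⁻¹ L.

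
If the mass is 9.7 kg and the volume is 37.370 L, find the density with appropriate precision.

density = 9.7 kg ÷ 37.370 L = 0.25956649719… kg/L.
9.7 has 2 significant figures; 37.370 has 5.
Division/multiplication keeps the fewest: 2 significant figures.
Rounded: 0.26 kg/L.

0.26 kg/L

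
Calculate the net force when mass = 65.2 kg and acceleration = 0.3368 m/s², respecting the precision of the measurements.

22.0 N

net force = 65.2 kg × 0.3368 m/s² = 21.95936 N.
65.2 has 3 significant figures; 0.3368 has 4.
Division/multiplication keeps the fewest: 3 significant figures.
Rounded: 22.0 N.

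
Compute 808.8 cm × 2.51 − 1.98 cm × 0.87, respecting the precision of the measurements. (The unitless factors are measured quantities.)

808.8 × 2.51 = 2030.088 → 2.03 × 10³ cm (3 s.f., last digit at the 10^1 place).
1.98 × 0.87 = 1.7226 → 1.7 cm (2 s.f., last digit at the 10^-1 place).
Difference: 2028.3654 cm; keep the coarser place, 10^1.
Result: 2.03 × 10³ cm.

2.03 × 10³ cm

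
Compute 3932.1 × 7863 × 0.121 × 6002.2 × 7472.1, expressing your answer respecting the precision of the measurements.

3932.1 × 7863 × 0.121 × 6002.2 × 7472.1 = 1.67784306857 × 10^14…
Multiplication/division keeps the fewest significant figures: 3932.1 → 5 s.f., 7863 → 4 s.f., 0.121 → 3 s.f., 6002.2 → 5 s.f., 7472.1 → 5 s.f.; limit is 3.
Rounded to 3 significant figures: 1.68 × 10^14.

1.68 × 10^14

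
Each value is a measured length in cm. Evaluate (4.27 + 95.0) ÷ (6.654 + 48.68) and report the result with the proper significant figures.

4.27 + 95.0 = 99.27, limited to 1 d.p. → 3 s.f.; 6.654 + 48.68 = 55.334, limited to 2 d.p. → 4 s.f.
Carrying full precision, 99.27 ÷ 55.334 = 1.79401452995…; keep min(3, 4) = 3 s.f.
Rounded to 3 significant figures: 1.79.

1.79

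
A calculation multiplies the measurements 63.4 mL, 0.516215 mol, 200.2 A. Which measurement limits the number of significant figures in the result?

63.4 mL

63.4 mL → 3 s.f.; 0.516215 mol → 6 s.f.; 200.2 A → 4 s.f.
The fewest is 3 significant figures, from 63.4 mL.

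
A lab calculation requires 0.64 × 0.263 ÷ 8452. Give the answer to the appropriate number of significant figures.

2.0 × 10⁻⁵

0.64 × 0.263 ÷ 8452 = 0.000019914813062…
Multiplication/division keeps the fewest significant figures: 0.64 → 2 s.f., 0.263 → 3 s.f., 8452 → 4 s.f.; limit is 2.
Rounded to 2 significant figures: 2.0 × 10⁻⁵.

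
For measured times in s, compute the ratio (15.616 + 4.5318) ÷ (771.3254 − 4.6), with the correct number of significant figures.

15.616 + 4.5318 = 20.1478, limited to 3 d.p. → 5 s.f.; 771.3254 − 4.6 = 766.7254, limited to 1 d.p. → 4 s.f.
Carrying full precision, 20.1478 ÷ 766.7254 = 0.0262777260281…; keep min(5, 4) = 4 s.f.
Rounded to 4 significant figures: 0.02628.

0.02628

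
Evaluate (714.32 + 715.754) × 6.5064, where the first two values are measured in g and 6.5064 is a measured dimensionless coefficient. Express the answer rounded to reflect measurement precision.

9304.6 g

714.32 g + 715.754 g = 1430.074 g; the sum is limited to 2 decimal places (6 s.f.).
Carrying full precision, 1430.074 × 6.5064 = 9304.6334736 g; 6.5064 has 5 s.f., so the result keeps min(6, 5) = 5 s.f.
Rounded to 5 significant figures: 9304.6 g.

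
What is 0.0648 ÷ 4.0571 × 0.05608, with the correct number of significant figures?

0.0648 ÷ 4.0571 × 0.05608 = 0.000895709743413…
Multiplication/division keeps the fewest significant figures: 0.0648 → 3 s.f., 4.0571 → 5 s.f., 0.05608 → 4 s.f.; limit is 3.
Rounded to 3 significant figures: 8.96 × 10^-4.

8.96 × 10^-4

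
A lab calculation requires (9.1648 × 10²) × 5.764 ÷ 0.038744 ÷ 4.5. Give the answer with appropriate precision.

(9.1648 × 10²) × 5.764 ÷ 0.038744 ÷ 4.5 = 30299.1185445…
Multiplication/division keeps the fewest significant figures: 9.1648 × 10² → 5 s.f., 5.764 → 4 s.f., 0.038744 → 5 s.f., 4.5 → 2 s.f.; limit is 2.
Rounded to 2 significant figures: 3.0 × 10⁴.

3.0 × 10⁴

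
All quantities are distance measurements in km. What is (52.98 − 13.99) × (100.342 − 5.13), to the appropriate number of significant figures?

3712 km²

52.98 − 13.99 = 38.99, limited to 2 d.p. → 4 s.f.; 100.342 − 5.13 = 95.212, limited to 2 d.p. → 4 s.f.
Carrying full precision, 38.99 × 95.212 = 3712.31588; keep min(4, 4) = 4 s.f.
Rounded to 4 significant figures: 3712 km².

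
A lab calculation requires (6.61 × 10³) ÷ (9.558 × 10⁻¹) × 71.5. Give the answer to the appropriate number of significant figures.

(6.61 × 10³) ÷ (9.558 × 10⁻¹) × 71.5 = 494470.600544…
Multiplication/division keeps the fewest significant figures: 6.61 × 10³ → 3 s.f., 9.558 × 10⁻¹ → 4 s.f., 71.5 → 3 s.f.; limit is 3.
Rounded to 3 significant figures: 4.94 × 10⁵.

4.94 × 10⁵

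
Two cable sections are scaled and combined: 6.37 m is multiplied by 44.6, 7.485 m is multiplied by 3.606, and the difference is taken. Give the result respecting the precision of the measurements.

257 m

6.37 × 44.6 = 284.102 → 284 m (3 s.f., last digit at the 10^0 place).
7.485 × 3.606 = 26.99091 → 26.99 m (4 s.f., last digit at the 10^-2 place).
Difference: 257.11109 m; keep the coarser place, 10^0.
Result: 257 m.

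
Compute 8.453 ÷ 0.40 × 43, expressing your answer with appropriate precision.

8.453 ÷ 0.40 × 43 = 908.6975
Multiplication/division keeps the fewest significant figures: 8.453 → 4 s.f., 0.40 → 2 s.f., 43 → 2 s.f.; limit is 2.
Rounded to 2 significant figures: 9.1 × 10^2.

9.1 × 10^2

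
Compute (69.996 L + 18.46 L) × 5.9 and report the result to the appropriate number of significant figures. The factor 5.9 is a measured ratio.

69.996 L + 18.46 L = 88.456 L; the sum is limited to 2 decimal places (4 s.f.).
Carrying full precision, 88.456 × 5.9 = 521.8904 L; 5.9 has 2 s.f., so the result keeps min(4, 2) = 2 s.f.
Rounded to 2 significant figures: 5.2 × 10^2 L.

5.2 × 10^2 L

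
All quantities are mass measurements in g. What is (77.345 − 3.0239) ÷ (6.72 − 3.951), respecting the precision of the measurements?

26.8

77.345 − 3.0239 = 74.3211, limited to 3 d.p. → 5 s.f.; 6.72 − 3.951 = 2.769, limited to 2 d.p. → 3 s.f.
Carrying full precision, 74.3211 ÷ 2.769 = 26.840411701…; keep min(5, 3) = 3 s.f.
Rounded to 3 significant figures: 26.8.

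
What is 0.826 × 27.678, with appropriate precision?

0.826 × 27.678 = 22.862028
Multiplication/division keeps the fewest significant figures: 0.826 → 3 s.f., 27.678 → 5 s.f.; limit is 3.
Rounded to 3 significant figures: 22.9.

22.9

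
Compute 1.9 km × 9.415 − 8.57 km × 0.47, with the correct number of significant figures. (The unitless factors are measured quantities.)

1.9 × 9.415 = 17.8885 → 18 km (2 s.f., last digit at the 10^0 place).
8.57 × 0.47 = 4.0279 → 4.0 km (2 s.f., last digit at the 10^-1 place).
Difference: 13.8606 km; keep the coarser place, 10^0.
Result: 14 km.

14 km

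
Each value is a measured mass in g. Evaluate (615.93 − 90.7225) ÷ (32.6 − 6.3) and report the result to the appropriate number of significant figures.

20.0

615.93 − 90.7225 = 525.2075, limited to 2 d.p. → 5 s.f.; 32.6 − 6.3 = 26.3, limited to 1 d.p. → 3 s.f.
Carrying full precision, 525.2075 ÷ 26.3 = 19.9698669202…; keep min(5, 3) = 3 s.f.
Rounded to 3 significant figures: 20.0.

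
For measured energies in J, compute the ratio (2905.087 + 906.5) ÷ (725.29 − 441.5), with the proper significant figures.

2905.087 + 906.5 = 3811.587, limited to 1 d.p. → 5 s.f.; 725.29 − 441.5 = 283.79, limited to 1 d.p. → 4 s.f.
Carrying full precision, 3811.587 ÷ 283.79 = 13.4310123683…; keep min(5, 4) = 4 s.f.
Rounded to 4 significant figures: 13.43.

13.43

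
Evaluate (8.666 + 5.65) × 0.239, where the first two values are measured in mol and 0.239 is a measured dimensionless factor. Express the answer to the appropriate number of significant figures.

3.42 mol

8.666 mol + 5.65 mol = 14.316 mol; the sum is limited to 2 decimal places (4 s.f.).
Carrying full precision, 14.316 × 0.239 = 3.421524 mol; 0.239 has 3 s.f., so the result keeps min(4, 3) = 3 s.f.
Rounded to 3 significant figures: 3.42 mol.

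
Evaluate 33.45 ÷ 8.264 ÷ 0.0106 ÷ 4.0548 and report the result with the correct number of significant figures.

33.45 ÷ 8.264 ÷ 0.0106 ÷ 4.0548 = 94.1738901087…
Multiplication/division keeps the fewest significant figures: 33.45 → 4 s.f., 8.264 → 4 s.f., 0.0106 → 3 s.f., 4.0548 → 5 s.f.; limit is 3.
Rounded to 3 significant figures: 94.2.

94.2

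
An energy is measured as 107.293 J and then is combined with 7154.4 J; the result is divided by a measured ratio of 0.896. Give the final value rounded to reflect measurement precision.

8.10 × 10³ J

107.293 J + 7154.4 J = 7261.693 J; the sum is limited to 1 decimal place (5 s.f.).
Carrying full precision, 7261.693 ÷ 0.896 = 8104.56808036… J; 0.896 has 3 s.f., so the result keeps min(5, 3) = 3 s.f.
Rounded to 3 significant figures: 8.10 × 10³ J.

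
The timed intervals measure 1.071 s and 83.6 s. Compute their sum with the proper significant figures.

84.7 s

1.071 s + 83.6 s = 84.671 s.
Addition/subtraction keeps the fewest decimal places: 1.071 → 3 decimal places, 83.6 → 1 decimal place; limit is 1.
Rounded to 1 decimal place: 84.7 s.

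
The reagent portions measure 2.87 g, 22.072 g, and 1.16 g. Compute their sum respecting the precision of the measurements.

26.10 g

2.87 g + 22.072 g + 1.16 g = 26.102 g.
Addition/subtraction keeps the fewest decimal places: 2.87 → 2 decimal places, 22.072 → 3 decimal places, 1.16 → 2 decimal places; limit is 2.
Rounded to 2 decimal places: 26.10 g.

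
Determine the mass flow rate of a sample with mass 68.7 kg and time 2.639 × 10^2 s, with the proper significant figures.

mass flow rate = 68.7 kg ÷ 2.639 × 10^2 s = 0.260325881016… kg/s.
68.7 has 3 significant figures; 2.639 × 10^2 has 4.
Division/multiplication keeps the fewest: 3 significant figures.
Rounded: 0.260 kg/s.

0.260 kg/s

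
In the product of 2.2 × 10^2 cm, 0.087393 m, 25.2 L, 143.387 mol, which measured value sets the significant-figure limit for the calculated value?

2.2 × 10^2 cm → 2 s.f.; 0.087393 m → 5 s.f.; 25.2 L → 3 s.f.; 143.387 mol → 6 s.f.
The fewest is 2 significant figures, from 2.2 × 10^2 cm.

2.2 × 10^2 cm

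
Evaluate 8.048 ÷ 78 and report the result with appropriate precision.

1.0 × 10^-1

8.048 ÷ 78 = 0.103179487179…
Multiplication/division keeps the fewest significant figures: 8.048 → 4 s.f., 78 → 2 s.f.; limit is 2.
Rounded to 2 significant figures: 1.0 × 10^-1.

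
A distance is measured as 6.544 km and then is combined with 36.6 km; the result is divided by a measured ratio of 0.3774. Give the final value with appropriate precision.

114 km

6.544 km + 36.6 km = 43.144 km; the sum is limited to 1 decimal place (3 s.f.).
Carrying full precision, 43.144 ÷ 0.3774 = 114.319024907… km; 0.3774 has 4 s.f., so the result keeps min(3, 4) = 3 s.f.
Rounded to 3 significant figures: 114 km.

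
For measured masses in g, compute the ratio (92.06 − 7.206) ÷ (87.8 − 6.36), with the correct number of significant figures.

92.06 − 7.206 = 84.854, limited to 2 d.p. → 4 s.f.; 87.8 − 6.36 = 81.44, limited to 1 d.p. → 3 s.f.
Carrying full precision, 84.854 ÷ 81.44 = 1.04192043222…; keep min(4, 3) = 3 s.f.
Rounded to 3 significant figures: 1.04.

1.04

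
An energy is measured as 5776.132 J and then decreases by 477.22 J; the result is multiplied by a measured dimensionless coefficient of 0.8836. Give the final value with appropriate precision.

4682 J

5776.132 J − 477.22 J = 5298.912 J; the difference is limited to 2 decimal places (6 s.f.).
Carrying full precision, 5298.912 × 0.8836 = 4682.1186432 J; 0.8836 has 4 s.f., so the result keeps min(6, 4) = 4 s.f.
Rounded to 4 significant figures: 4682 J.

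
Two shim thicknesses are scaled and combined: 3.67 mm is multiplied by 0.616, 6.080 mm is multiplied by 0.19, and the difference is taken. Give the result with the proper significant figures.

1.1 mm

3.67 × 0.616 = 2.26072 → 2.26 mm (3 s.f., last digit at the 10^-2 place).
6.080 × 0.19 = 1.1552 → 1.2 mm (2 s.f., last digit at the 10^-1 place).
Difference: 1.10552 mm; keep the coarser place, 10^-1.
Result: 1.1 mm.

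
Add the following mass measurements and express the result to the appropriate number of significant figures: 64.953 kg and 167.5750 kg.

232.528 kg

64.953 kg + 167.5750 kg = 232.5280 kg.
Addition/subtraction keeps the fewest decimal places: 64.953 → 3 decimal places, 167.5750 → 4 decimal places; limit is 3.
Rounded to 3 decimal places: 232.528 kg.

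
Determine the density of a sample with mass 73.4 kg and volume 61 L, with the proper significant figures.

1.2 kg/L

density = 73.4 kg ÷ 61 L = 1.20327868852… kg/L.
73.4 has 3 significant figures; 61 has 2.
Division/multiplication keeps the fewest: 2 significant figures.
Rounded: 1.2 kg/L.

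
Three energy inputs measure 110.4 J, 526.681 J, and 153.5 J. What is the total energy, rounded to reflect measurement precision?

110.4 J + 526.681 J + 153.5 J = 790.581 J.
Addition/subtraction keeps the fewest decimal places: 110.4 → 1 decimal place, 526.681 → 3 decimal places, 153.5 → 1 decimal place; limit is 1.
Rounded to 1 decimal place: 790.6 J.

790.6 J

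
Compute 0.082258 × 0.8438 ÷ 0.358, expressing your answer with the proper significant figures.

0.082258 × 0.8438 ÷ 0.358 = 0.193880727374…
Multiplication/division keeps the fewest significant figures: 0.082258 → 5 s.f., 0.8438 → 4 s.f., 0.358 → 3 s.f.; limit is 3.
Rounded to 3 significant figures: 0.194.

0.194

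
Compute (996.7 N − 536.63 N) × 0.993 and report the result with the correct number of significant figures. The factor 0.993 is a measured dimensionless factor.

457 N

996.7 N − 536.63 N = 460.07 N; the difference is limited to 1 decimal place (4 s.f.).
Carrying full precision, 460.07 × 0.993 = 456.84951 N; 0.993 has 3 s.f., so the result keeps min(4, 3) = 3 s.f.
Rounded to 3 significant figures: 457 N.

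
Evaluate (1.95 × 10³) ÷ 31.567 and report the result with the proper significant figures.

(1.95 × 10³) ÷ 31.567 = 61.7733709253…
Multiplication/division keeps the fewest significant figures: 1.95 × 10³ → 3 s.f., 31.567 → 5 s.f.; limit is 3.
Rounded to 3 significant figures: 61.8.

61.8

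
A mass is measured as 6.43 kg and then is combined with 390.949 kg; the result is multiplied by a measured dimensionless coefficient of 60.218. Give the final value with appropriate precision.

6.43 kg + 390.949 kg = 397.379 kg; the sum is limited to 2 decimal places (5 s.f.).
Carrying full precision, 397.379 × 60.218 = 23929.368622 kg; 60.218 has 5 s.f., so the result keeps min(5, 5) = 5 s.f.
Rounded to 5 significant figures: 23929 kg.

23929 kg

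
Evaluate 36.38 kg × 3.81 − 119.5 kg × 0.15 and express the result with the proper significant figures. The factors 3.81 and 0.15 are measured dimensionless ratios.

121 kg

36.38 × 3.81 = 138.6078 → 139 kg (3 s.f., last digit at the 10^0 place).
119.5 × 0.15 = 17.925 → 18 kg (2 s.f., last digit at the 10^0 place).
Difference: 120.6828 kg; keep the coarser place, 10^0.
Result: 121 kg.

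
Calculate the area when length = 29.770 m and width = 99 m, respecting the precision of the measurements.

area = 29.770 m × 99 m = 2947.23 m².
29.770 has 5 significant figures; 99 has 2.
Division/multiplication keeps the fewest: 2 significant figures.
Rounded: 2.9 × 10^3 m².

2.9 × 10^3 m²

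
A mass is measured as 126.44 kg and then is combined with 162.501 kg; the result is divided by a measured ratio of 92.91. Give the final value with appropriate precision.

126.44 kg + 162.501 kg = 288.941 kg; the sum is limited to 2 decimal places (5 s.f.).
Carrying full precision, 288.941 ÷ 92.91 = 3.10990205575… kg; 92.91 has 4 s.f., so the result keeps min(5, 4) = 4 s.f.
Rounded to 4 significant figures: 3.110 kg.

3.110 kg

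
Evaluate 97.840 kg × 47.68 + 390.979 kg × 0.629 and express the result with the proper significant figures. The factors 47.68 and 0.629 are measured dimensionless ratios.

97.840 × 47.68 = 4665.0112 → 4665 kg (4 s.f., last digit at the 10^0 place).
390.979 × 0.629 = 245.925791 → 246 kg (3 s.f., last digit at the 10^0 place).
Sum: 4910.936991 kg; keep the coarser place, 10^0.
Result: 4911 kg.

4911 kg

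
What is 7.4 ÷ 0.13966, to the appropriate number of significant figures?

7.4 ÷ 0.13966 = 52.9858227123…
Multiplication/division keeps the fewest significant figures: 7.4 → 2 s.f., 0.13966 → 5 s.f.; limit is 2.
Rounded to 2 significant figures: 53.

53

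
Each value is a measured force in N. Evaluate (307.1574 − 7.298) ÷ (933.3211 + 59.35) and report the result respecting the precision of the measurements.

307.1574 − 7.298 = 299.8594, limited to 3 d.p. → 6 s.f.; 933.3211 + 59.35 = 992.6711, limited to 2 d.p. → 5 s.f.
Carrying full precision, 299.8594 ÷ 992.6711 = 0.30207326475…; keep min(6, 5) = 5 s.f.
Rounded to 5 significant figures: 0.30207.

0.30207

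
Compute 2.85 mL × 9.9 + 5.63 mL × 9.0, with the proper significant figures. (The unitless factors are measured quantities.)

2.85 × 9.9 = 28.215 → 28 mL (2 s.f., last digit at the 10^0 place).
5.63 × 9.0 = 50.67 → 51 mL (2 s.f., last digit at the 10^0 place).
Sum: 78.885 mL; keep the coarser place, 10^0.
Result: 79 mL.

79 mL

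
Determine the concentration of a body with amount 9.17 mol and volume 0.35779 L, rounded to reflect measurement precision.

concentration = 9.17 mol ÷ 0.35779 L = 25.6295592387… mol/L.
9.17 has 3 significant figures; 0.35779 has 5.
Division/multiplication keeps the fewest: 3 significant figures.
Rounded: 25.6 mol/L.

25.6 mol/L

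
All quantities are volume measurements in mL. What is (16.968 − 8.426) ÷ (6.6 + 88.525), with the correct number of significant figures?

0.0898

16.968 − 8.426 = 8.542, limited to 3 d.p. → 4 s.f.; 6.6 + 88.525 = 95.125, limited to 1 d.p. → 3 s.f.
Carrying full precision, 8.542 ÷ 95.125 = 0.0897976346912…; keep min(4, 3) = 3 s.f.
Rounded to 3 significant figures: 0.0898.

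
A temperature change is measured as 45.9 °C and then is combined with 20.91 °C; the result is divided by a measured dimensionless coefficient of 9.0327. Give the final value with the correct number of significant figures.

7.40 °C

45.9 °C + 20.91 °C = 66.81 °C; the sum is limited to 1 decimal place (3 s.f.).
Carrying full precision, 66.81 ÷ 9.0327 = 7.39645953037… °C; 9.0327 has 5 s.f., so the result keeps min(3, 5) = 3 s.f.
Rounded to 3 significant figures: 7.40 °C.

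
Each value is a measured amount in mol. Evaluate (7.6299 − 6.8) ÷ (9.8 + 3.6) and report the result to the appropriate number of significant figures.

0.06

7.6299 − 6.8 = 0.8299, limited to 1 d.p. → 1 s.f.; 9.8 + 3.6 = 13.4, limited to 1 d.p. → 3 s.f.
Carrying full precision, 0.8299 ÷ 13.4 = 0.0619328358209…; keep min(1, 3) = 1 s.f.
Rounded to 1 significant figure: 0.06.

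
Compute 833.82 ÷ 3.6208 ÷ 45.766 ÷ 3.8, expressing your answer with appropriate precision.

833.82 ÷ 3.6208 ÷ 45.766 ÷ 3.8 = 1.32416229822…
Multiplication/division keeps the fewest significant figures: 833.82 → 5 s.f., 3.6208 → 5 s.f., 45.766 → 5 s.f., 3.8 → 2 s.f.; limit is 2.
Rounded to 2 significant figures: 1.3.

1.3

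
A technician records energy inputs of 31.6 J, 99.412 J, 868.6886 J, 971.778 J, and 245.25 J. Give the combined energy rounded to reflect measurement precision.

2216.7 J

31.6 J + 99.412 J + 868.6886 J + 971.778 J + 245.25 J = 2216.7286 J.
Addition/subtraction keeps the fewest decimal places: 31.6 → 1 decimal place, 99.412 → 3 decimal places, 868.6886 → 4 decimal places, 971.778 → 3 decimal places, 245.25 → 2 decimal places; limit is 1.
Rounded to 1 decimal place: 2216.7 J.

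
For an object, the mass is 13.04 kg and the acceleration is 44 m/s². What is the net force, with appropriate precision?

5.7 × 10^2 N

net force = 13.04 kg × 44 m/s² = 573.76 N.
13.04 has 4 significant figures; 44 has 2.
Division/multiplication keeps the fewest: 2 significant figures.
Rounded: 5.7 × 10^2 N.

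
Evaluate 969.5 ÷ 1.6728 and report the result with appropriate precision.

969.5 ÷ 1.6728 = 579.567192731…
Multiplication/division keeps the fewest significant figures: 969.5 → 4 s.f., 1.6728 → 5 s.f.; limit is 4.
Rounded to 4 significant figures: 579.6.

579.6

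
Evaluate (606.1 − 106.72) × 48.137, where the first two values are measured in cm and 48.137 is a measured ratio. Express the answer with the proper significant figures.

2.404 × 10^4 cm

606.1 cm − 106.72 cm = 499.38 cm; the difference is limited to 1 decimal place (4 s.f.).
Carrying full precision, 499.38 × 48.137 = 24038.65506 cm; 48.137 has 5 s.f., so the result keeps min(4, 5) = 4 s.f.
Rounded to 4 significant figures: 2.404 × 10^4 cm.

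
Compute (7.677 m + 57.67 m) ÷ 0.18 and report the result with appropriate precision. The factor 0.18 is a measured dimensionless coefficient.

3.6 × 10^2 m

7.677 m + 57.67 m = 65.347 m; the sum is limited to 2 decimal places (4 s.f.).
Carrying full precision, 65.347 ÷ 0.18 = 363.038888889… m; 0.18 has 2 s.f., so the result keeps min(4, 2) = 2 s.f.
Rounded to 2 significant figures: 3.6 × 10^2 m.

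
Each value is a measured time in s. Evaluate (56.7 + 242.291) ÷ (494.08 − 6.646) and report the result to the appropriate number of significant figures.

56.7 + 242.291 = 298.991, limited to 1 d.p. → 4 s.f.; 494.08 − 6.646 = 487.434, limited to 2 d.p. → 5 s.f.
Carrying full precision, 298.991 ÷ 487.434 = 0.613397916436…; keep min(4, 5) = 4 s.f.
Rounded to 4 significant figures: 0.6134.

0.6134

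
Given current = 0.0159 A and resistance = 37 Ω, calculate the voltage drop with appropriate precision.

voltage drop = 0.0159 A × 37 Ω = 0.5883 V.
0.0159 has 3 significant figures; 37 has 2.
Division/multiplication keeps the fewest: 2 significant figures.
Rounded: 0.59 V.

0.59 V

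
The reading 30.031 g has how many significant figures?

30.031: zeros between nonzero digits are significant.

5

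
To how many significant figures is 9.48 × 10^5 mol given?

9.48 × 10^5: in scientific notation every digit of the coefficient is significant.

3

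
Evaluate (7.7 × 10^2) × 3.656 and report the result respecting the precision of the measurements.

2.8 × 10^3

(7.7 × 10^2) × 3.656 = 2815.12
Multiplication/division keeps the fewest significant figures: 7.7 × 10^2 → 2 s.f., 3.656 → 4 s.f.; limit is 2.
Rounded to 2 significant figures: 2.8 × 10^3.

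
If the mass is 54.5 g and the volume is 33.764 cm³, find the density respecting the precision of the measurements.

1.61 g/cm³

density = 54.5 g ÷ 33.764 cm³ = 1.61414524345… g/cm³.
54.5 has 3 significant figures; 33.764 has 5.
Division/multiplication keeps the fewest: 3 significant figures.
Rounded: 1.61 g/cm³.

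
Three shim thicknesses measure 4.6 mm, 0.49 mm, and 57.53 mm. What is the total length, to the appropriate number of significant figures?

4.6 mm + 0.49 mm + 57.53 mm = 62.62 mm.
Addition/subtraction keeps the fewest decimal places: 4.6 → 1 decimal place, 0.49 → 2 decimal places, 57.53 → 2 decimal places; limit is 1.
Rounded to 1 decimal place: 62.6 mm.

62.6 mm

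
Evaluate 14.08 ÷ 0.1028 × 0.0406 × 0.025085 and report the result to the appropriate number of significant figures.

0.139

14.08 ÷ 0.1028 × 0.0406 × 0.025085 = 0.139492121401…
Multiplication/division keeps the fewest significant figures: 14.08 → 4 s.f., 0.1028 → 4 s.f., 0.0406 → 3 s.f., 0.025085 → 5 s.f.; limit is 3.
Rounded to 3 significant figures: 0.139.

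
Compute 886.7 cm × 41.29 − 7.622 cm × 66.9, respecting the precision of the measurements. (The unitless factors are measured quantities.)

886.7 × 41.29 = 36611.843 → 3.661 × 10^4 cm (4 s.f., last digit at the 10^1 place).
7.622 × 66.9 = 509.9118 → 5.10 × 10^2 cm (3 s.f., last digit at the 10^0 place).
Difference: 36101.9312 cm; keep the coarser place, 10^1.
Result: 3.610 × 10^4 cm.

3.610 × 10^4 cm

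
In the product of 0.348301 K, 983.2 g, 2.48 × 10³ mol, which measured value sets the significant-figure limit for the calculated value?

0.348301 K → 6 s.f.; 983.2 g → 4 s.f.; 2.48 × 10³ mol → 3 s.f.
The fewest is 3 significant figures, from 2.48 × 10³ mol.

2.48 × 10³ mol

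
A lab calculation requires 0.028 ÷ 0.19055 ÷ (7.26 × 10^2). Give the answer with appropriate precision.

2.0 × 10^-4

0.028 ÷ 0.19055 ÷ (7.26 × 10^2) = 0.000202400908491…
Multiplication/division keeps the fewest significant figures: 0.028 → 2 s.f., 0.19055 → 5 s.f., 7.26 × 10^2 → 3 s.f.; limit is 2.
Rounded to 2 significant figures: 2.0 × 10^-4.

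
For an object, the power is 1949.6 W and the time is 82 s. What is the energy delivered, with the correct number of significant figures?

energy delivered = 1949.6 W × 82 s = 159867.2 J.
1949.6 has 5 significant figures; 82 has 2.
Division/multiplication keeps the fewest: 2 significant figures.
Rounded: 1.6 × 10^5 J.

1.6 × 10^5 J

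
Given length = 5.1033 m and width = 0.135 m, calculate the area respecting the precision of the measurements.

area = 5.1033 m × 0.135 m = 0.6889455 m².
5.1033 has 5 significant figures; 0.135 has 3.
Division/multiplication keeps the fewest: 3 significant figures.
Rounded: 0.689 m².

0.689 m²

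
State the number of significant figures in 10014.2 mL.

10014.2: zeros between nonzero digits are significant.

6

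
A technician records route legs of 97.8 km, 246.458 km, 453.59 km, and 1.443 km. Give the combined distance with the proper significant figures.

799.3 km

97.8 km + 246.458 km + 453.59 km + 1.443 km = 799.291 km.
Addition/subtraction keeps the fewest decimal places: 97.8 → 1 decimal place, 246.458 → 3 decimal places, 453.59 → 2 decimal places, 1.443 → 3 decimal places; limit is 1.
Rounded to 1 decimal place: 799.3 km.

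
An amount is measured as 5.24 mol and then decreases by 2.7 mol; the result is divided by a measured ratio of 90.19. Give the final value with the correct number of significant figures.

0.028 mol

5.24 mol − 2.7 mol = 2.54 mol; the difference is limited to 1 decimal place (2 s.f.).
Carrying full precision, 2.54 ÷ 90.19 = 0.0281627674909… mol; 90.19 has 4 s.f., so the result keeps min(2, 4) = 2 s.f.
Rounded to 2 significant figures: 0.028 mol.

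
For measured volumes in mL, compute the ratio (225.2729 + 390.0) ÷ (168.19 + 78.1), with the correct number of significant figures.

2.498

225.2729 + 390.0 = 615.2729, limited to 1 d.p. → 4 s.f.; 168.19 + 78.1 = 246.29, limited to 1 d.p. → 4 s.f.
Carrying full precision, 615.2729 ÷ 246.29 = 2.49816435909…; keep min(4, 4) = 4 s.f.
Rounded to 4 significant figures: 2.498.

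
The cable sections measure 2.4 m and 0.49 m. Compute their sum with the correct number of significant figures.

2.9 m

2.4 m + 0.49 m = 2.89 m.
Addition/subtraction keeps the fewest decimal places: 2.4 → 1 decimal place, 0.49 → 2 decimal places; limit is 1.
Rounded to 1 decimal place: 2.9 m.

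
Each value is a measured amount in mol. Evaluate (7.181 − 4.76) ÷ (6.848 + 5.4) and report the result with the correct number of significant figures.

7.181 − 4.76 = 2.421, limited to 2 d.p. → 3 s.f.; 6.848 + 5.4 = 12.248, limited to 1 d.p. → 3 s.f.
Carrying full precision, 2.421 ÷ 12.248 = 0.197664924886…; keep min(3, 3) = 3 s.f.
Rounded to 3 significant figures: 0.198.

0.198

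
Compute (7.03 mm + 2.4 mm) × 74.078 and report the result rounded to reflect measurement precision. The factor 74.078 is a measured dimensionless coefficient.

7.03 mm + 2.4 mm = 9.43 mm; the sum is limited to 1 decimal place (2 s.f.).
Carrying full precision, 9.43 × 74.078 = 698.55554 mm; 74.078 has 5 s.f., so the result keeps min(2, 5) = 2 s.f.
Rounded to 2 significant figures: 7.0 × 10² mm.

7.0 × 10² mm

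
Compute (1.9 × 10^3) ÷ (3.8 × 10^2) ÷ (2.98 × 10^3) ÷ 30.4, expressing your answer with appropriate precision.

5.5 × 10^-5

(1.9 × 10^3) ÷ (3.8 × 10^2) ÷ (2.98 × 10^3) ÷ 30.4 = 0.00005519251148…
Multiplication/division keeps the fewest significant figures: 1.9 × 10^3 → 2 s.f., 3.8 × 10^2 → 2 s.f., 2.98 × 10^3 → 3 s.f., 30.4 → 3 s.f.; limit is 2.
Rounded to 2 significant figures: 5.5 × 10^-5.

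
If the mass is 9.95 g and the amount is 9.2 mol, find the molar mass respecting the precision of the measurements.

molar mass = 9.95 g ÷ 9.2 mol = 1.08152173913… g/mol.
9.95 has 3 significant figures; 9.2 has 2.
Division/multiplication keeps the fewest: 2 significant figures.
Rounded: 1.1 g/mol.

1.1 g/mol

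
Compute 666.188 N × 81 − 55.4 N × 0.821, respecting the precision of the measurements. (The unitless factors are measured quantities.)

666.188 × 81 = 53961.228 → 5.4 × 10⁴ N (2 s.f., last digit at the 10^3 place).
55.4 × 0.821 = 45.4834 → 45.5 N (3 s.f., last digit at the 10^-1 place).
Difference: 53915.7446 N; keep the coarser place, 10^3.
Result: 5.4 × 10⁴ N.

5.4 × 10⁴ N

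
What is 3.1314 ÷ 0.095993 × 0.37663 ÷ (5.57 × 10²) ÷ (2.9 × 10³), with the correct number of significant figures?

3.1314 ÷ 0.095993 × 0.37663 ÷ (5.57 × 10²) ÷ (2.9 × 10³) = 0.0000076060766877…
Multiplication/division keeps the fewest significant figures: 3.1314 → 5 s.f., 0.095993 → 5 s.f., 0.37663 → 5 s.f., 5.57 × 10² → 3 s.f., 2.9 × 10³ → 2 s.f.; limit is 2.
Rounded to 2 significant figures: 7.6 × 10⁻⁶.

7.6 × 10⁻⁶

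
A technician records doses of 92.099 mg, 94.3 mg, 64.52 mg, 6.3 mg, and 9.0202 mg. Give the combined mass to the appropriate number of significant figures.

92.099 mg + 94.3 mg + 64.52 mg + 6.3 mg + 9.0202 mg = 266.2392 mg.
Addition/subtraction keeps the fewest decimal places: 92.099 → 3 decimal places, 94.3 → 1 decimal place, 64.52 → 2 decimal places, 6.3 → 1 decimal place, 9.0202 → 4 decimal places; limit is 1.
Rounded to 1 decimal place: 2.662 × 10^2 mg.

2.662 × 10^2 mg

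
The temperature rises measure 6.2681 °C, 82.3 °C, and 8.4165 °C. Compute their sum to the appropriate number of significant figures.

97.0 °C

6.2681 °C + 82.3 °C + 8.4165 °C = 96.9846 °C.
Addition/subtraction keeps the fewest decimal places: 6.2681 → 4 decimal places, 82.3 → 1 decimal place, 8.4165 → 4 decimal places; limit is 1.
Rounded to 1 decimal place: 97.0 °C.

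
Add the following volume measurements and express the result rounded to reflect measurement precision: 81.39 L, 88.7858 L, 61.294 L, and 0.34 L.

81.39 L + 88.7858 L + 61.294 L + 0.34 L = 231.8098 L.
Addition/subtraction keeps the fewest decimal places: 81.39 → 2 decimal places, 88.7858 → 4 decimal places, 61.294 → 3 decimal places, 0.34 → 2 decimal places; limit is 2.
Rounded to 2 decimal places: 231.81 L.

231.81 L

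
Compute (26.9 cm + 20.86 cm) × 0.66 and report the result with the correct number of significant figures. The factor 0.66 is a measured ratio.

32 cm

26.9 cm + 20.86 cm = 47.76 cm; the sum is limited to 1 decimal place (3 s.f.).
Carrying full precision, 47.76 × 0.66 = 31.5216 cm; 0.66 has 2 s.f., so the result keeps min(3, 2) = 2 s.f.
Rounded to 2 significant figures: 32 cm.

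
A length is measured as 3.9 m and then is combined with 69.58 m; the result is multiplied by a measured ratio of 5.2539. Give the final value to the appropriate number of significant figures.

3.9 m + 69.58 m = 73.48 m; the sum is limited to 1 decimal place (3 s.f.).
Carrying full precision, 73.48 × 5.2539 = 386.056572 m; 5.2539 has 5 s.f., so the result keeps min(3, 5) = 3 s.f.
Rounded to 3 significant figures: 386 m.

386 m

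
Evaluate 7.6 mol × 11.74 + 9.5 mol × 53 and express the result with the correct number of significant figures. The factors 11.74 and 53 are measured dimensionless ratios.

5.9 × 10² mol

7.6 × 11.74 = 89.224 → 89 mol (2 s.f., last digit at the 10^0 place).
9.5 × 53 = 503.5 → 5.0 × 10² mol (2 s.f., last digit at the 10^1 place).
Sum: 592.724 mol; keep the coarser place, 10^1.
Result: 5.9 × 10² mol.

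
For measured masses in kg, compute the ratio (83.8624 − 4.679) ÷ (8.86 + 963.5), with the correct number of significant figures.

0.08143

83.8624 − 4.679 = 79.1834, limited to 3 d.p. → 5 s.f.; 8.86 + 963.5 = 972.36, limited to 1 d.p. → 4 s.f.
Carrying full precision, 79.1834 ÷ 972.36 = 0.0814342424616…; keep min(5, 4) = 4 s.f.
Rounded to 4 significant figures: 0.08143.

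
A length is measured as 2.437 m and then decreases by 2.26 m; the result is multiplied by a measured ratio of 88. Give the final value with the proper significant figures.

16 m

2.437 m − 2.26 m = 0.177 m; the difference is limited to 2 decimal places (2 s.f.).
Carrying full precision, 0.177 × 88 = 15.576 m; 88 has 2 s.f., so the result keeps min(2, 2) = 2 s.f.
Rounded to 2 significant figures: 16 m.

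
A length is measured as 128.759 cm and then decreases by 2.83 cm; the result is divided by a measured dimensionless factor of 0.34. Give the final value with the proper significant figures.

3.7 × 10^2 cm

128.759 cm − 2.83 cm = 125.929 cm; the difference is limited to 2 decimal places (5 s.f.).
Carrying full precision, 125.929 ÷ 0.34 = 370.379411765… cm; 0.34 has 2 s.f., so the result keeps min(5, 2) = 2 s.f.
Rounded to 2 significant figures: 3.7 × 10^2 cm.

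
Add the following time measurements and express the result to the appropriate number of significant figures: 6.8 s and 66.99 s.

73.8 s

6.8 s + 66.99 s = 73.79 s.
Addition/subtraction keeps the fewest decimal places: 6.8 → 1 decimal place, 66.99 → 2 decimal places; limit is 1.
Rounded to 1 decimal place: 73.8 s.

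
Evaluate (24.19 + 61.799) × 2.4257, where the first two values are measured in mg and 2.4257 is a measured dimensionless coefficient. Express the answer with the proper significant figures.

208.6 mg

24.19 mg + 61.799 mg = 85.989 mg; the sum is limited to 2 decimal places (4 s.f.).
Carrying full precision, 85.989 × 2.4257 = 208.5835173 mg; 2.4257 has 5 s.f., so the result keeps min(4, 5) = 4 s.f.
Rounded to 4 significant figures: 208.6 mg.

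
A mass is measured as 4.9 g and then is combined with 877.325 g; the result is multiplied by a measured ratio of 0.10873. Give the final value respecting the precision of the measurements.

4.9 g + 877.325 g = 882.225 g; the sum is limited to 1 decimal place (4 s.f.).
Carrying full precision, 882.225 × 0.10873 = 95.92432425 g; 0.10873 has 5 s.f., so the result keeps min(4, 5) = 4 s.f.
Rounded to 4 significant figures: 95.92 g.

95.92 g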